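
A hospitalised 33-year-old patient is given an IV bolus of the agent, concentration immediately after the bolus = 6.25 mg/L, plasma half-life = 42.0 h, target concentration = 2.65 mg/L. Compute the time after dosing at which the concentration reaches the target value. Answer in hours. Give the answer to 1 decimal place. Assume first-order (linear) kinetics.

52.0 h

k = ln2 / t½ = 0.693147 / 42.0 = 0.01650 h⁻¹
t = ln(C₀ / C) / k = ln(6.250 / 2.65) / 0.01650
  = ln(2.358) / 0.01650 = 0.8578 / 0.01650 = 51.99 h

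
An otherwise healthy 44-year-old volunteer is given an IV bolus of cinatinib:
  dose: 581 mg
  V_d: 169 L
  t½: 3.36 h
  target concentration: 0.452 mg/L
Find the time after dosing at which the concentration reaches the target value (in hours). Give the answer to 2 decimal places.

C₀ = Dose / Vd = 581.0 / 169 = 3.438 mg/L
k = ln2 / t½ = 0.693147 / 3.36 = 0.2063 h⁻¹
t = ln(C₀ / C) / k = ln(3.438 / 0.452) / 0.2063
  = ln(7.606) / 0.2063 = 2.029 / 0.2063 = 9.835 h

9.84 h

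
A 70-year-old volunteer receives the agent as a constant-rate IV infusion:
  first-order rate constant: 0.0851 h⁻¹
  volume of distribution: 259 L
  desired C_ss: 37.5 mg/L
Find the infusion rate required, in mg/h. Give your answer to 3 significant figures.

CL = k × Vd = 0.08510 × 259 = 22.04 L/h
At steady state, infusion rate R₀ = Css × CL = 37.5 × 22.04 = 826.5 mg/h

827 mg/h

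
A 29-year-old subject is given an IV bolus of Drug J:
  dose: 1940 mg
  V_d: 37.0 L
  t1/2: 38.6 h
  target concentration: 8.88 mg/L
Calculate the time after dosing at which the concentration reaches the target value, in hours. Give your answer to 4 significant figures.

98.89 h

C₀ = Dose / Vd = 1940 / 37.0 = 52.43 mg/L
k = ln2 / t½ = 0.693147 / 38.6 = 0.01796 h⁻¹
t = ln(C₀ / C) / k = ln(52.43 / 8.88) / 0.01796
  = ln(5.904) / 0.01796 = 1.776 / 0.01796 = 98.89 h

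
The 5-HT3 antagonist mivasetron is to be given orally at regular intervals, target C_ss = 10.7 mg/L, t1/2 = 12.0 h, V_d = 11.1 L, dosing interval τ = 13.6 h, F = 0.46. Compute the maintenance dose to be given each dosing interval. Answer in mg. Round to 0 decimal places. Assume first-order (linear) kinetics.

203 mg

k = ln2 / t½ = 0.693147 / 12.0 = 0.05776 h⁻¹
CL = k × Vd = 0.05776 × 11.1 = 0.6411 L/h
At steady state, F × (Dose/τ) = Css × CL.
Dose = Css × CL × τ / F = 10.7 × 0.6411 × 13.6 / 0.46 = 202.8 mg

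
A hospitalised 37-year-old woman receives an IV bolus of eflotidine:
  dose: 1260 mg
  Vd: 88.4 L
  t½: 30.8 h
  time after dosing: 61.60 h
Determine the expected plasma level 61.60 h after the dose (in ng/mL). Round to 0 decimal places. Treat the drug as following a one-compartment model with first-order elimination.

3563 ng/mL

C₀ = Dose / Vd = 1260 / 88.4 = 14.25 mg/L
k = ln2 / t½ = 0.693147 / 30.8 = 0.02250 h⁻¹
t / t½ = 61.60 / 30.8 = 2 half-lives
C = C₀ × (1/2)^2 = 14.25 × 0.2500 = 3.563 mg/L
Convert: 3.563 mg/L × 1000 = 3563 ng/mL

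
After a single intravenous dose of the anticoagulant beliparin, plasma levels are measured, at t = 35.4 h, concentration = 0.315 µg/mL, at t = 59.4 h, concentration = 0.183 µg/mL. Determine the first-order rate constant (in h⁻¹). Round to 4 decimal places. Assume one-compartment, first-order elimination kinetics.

0.0226 h⁻¹

k = ln(C₁/C₂) / (t₂ − t₁) = ln(0.315/0.183) / (59.4 − 35.4)
  = 0.5431 / 24.00 = 0.02263 h⁻¹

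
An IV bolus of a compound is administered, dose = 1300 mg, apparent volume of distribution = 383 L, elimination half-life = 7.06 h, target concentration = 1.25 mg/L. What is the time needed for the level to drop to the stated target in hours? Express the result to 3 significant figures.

10.2 h

C₀ = Dose / Vd = 1300 / 383 = 3.394 mg/L
k = ln2 / t½ = 0.693147 / 7.06 = 0.09818 h⁻¹
t = ln(C₀ / C) / k = ln(3.394 / 1.25) / 0.09818
  = ln(2.715) / 0.09818 = 0.9988 / 0.09818 = 10.17 h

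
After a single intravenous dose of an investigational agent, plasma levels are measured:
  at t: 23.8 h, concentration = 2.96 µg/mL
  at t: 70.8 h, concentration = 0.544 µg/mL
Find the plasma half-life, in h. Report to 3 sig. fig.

k = ln(C₁/C₂) / (t₂ − t₁) = ln(2.96/0.544) / (70.8 − 23.8)
  = 1.694 / 47.00 = 0.03604 h⁻¹
t½ = ln2 / k = 0.693147 / 0.03604 = 19.23 h

19.2 h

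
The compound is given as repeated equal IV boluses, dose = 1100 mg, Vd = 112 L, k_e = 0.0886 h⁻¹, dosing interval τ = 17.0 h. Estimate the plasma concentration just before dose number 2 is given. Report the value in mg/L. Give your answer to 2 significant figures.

2.2 mg/L

C₀ per dose = Dose / Vd = 1100 / 112 = 9.821 mg/L
Fraction remaining after one interval: r = e^(−kτ) = e^(−0.08860 × 17.0) = 0.2218
Before dose 2, 1 dose has been given (aged 1τ).
C_trough = C₀ × r = 9.821 × 0.2218 = 2.178 mg/L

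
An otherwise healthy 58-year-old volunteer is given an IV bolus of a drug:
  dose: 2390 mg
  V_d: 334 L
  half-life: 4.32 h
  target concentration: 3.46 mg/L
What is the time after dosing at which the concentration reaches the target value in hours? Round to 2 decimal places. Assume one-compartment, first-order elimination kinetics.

C₀ = Dose / Vd = 2390 / 334 = 7.156 mg/L
k = ln2 / t½ = 0.693147 / 4.32 = 0.1605 h⁻¹
t = ln(C₀ / C) / k = ln(7.156 / 3.46) / 0.1605
  = ln(2.068) / 0.1605 = 0.7266 / 0.1605 = 4.527 h

4.53 h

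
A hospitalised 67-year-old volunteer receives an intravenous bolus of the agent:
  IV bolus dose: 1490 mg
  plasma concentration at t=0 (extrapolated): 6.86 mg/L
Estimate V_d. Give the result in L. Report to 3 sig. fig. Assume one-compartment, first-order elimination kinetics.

217 L

Vd = Dose / C₀ = 1490 / 6.86 = 217.2 L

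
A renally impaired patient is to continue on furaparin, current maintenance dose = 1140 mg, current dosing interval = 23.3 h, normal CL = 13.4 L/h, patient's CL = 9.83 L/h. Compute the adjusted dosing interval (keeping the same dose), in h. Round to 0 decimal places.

32 h

To keep the same average steady-state level, dosing rate must scale with clearance.
CL ratio = 9.83 / 13.4 = 0.7336
New interval (same dose) = 23.3 / 0.7336 = 31.76 h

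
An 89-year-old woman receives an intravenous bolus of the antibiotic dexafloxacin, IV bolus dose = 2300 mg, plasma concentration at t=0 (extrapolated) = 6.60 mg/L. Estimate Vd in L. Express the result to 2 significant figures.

Vd = Dose / C₀ = 2300 / 6.60 = 348.5 L

350 L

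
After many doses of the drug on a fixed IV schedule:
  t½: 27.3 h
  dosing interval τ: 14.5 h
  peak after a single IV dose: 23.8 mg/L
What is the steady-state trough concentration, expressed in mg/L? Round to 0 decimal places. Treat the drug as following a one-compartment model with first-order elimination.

k = ln2 / t½ = 0.693147 / 27.3 = 0.02539 h⁻¹
e^(−kτ) = e^(−0.02539 × 14.5) = 0.6920
Accumulation ratio R = 1 / (1 − e^(−kτ)) = 1 / (1 − 0.6920) = 3.247
Steady-state trough = C₀ × R × e^(−kτ) = 23.8 × 3.247 × 0.6920 = 53.48 mg/L

53 mg/L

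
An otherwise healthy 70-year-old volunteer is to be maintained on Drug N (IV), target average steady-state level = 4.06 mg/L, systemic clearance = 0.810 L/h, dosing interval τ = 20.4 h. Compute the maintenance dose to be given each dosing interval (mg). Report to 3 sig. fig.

67.1 mg

At steady state, Dose/τ = Css × CL.
Dose = Css × CL × τ = 4.06 × 0.8100 × 20.4 = 67.09 mg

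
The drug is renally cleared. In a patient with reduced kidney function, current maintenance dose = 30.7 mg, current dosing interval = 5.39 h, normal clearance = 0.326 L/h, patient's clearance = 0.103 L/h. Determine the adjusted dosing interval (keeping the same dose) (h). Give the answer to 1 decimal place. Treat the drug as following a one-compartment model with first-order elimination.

To keep the same average steady-state level, dosing rate must scale with clearance.
CL ratio = 0.103 / 0.326 = 0.3160
New interval (same dose) = 5.39 / 0.3160 = 17.06 h

17.1 h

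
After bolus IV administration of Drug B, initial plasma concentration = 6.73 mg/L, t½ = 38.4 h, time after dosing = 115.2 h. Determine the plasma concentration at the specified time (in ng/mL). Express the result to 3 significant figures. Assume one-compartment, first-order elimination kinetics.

841 ng/mL

k = ln2 / t½ = 0.693147 / 38.4 = 0.01805 h⁻¹
t / t½ = 115.2 / 38.4 = 3 half-lives
C = C₀ × (1/2)^3 = 6.730 × 0.1250 = 0.8413 mg/L
Convert: 0.8413 mg/L × 1000 = 841.3 ng/mL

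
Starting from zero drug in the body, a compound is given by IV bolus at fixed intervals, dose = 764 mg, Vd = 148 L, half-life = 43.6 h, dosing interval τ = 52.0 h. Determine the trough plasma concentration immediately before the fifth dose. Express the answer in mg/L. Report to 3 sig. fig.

C₀ per dose = Dose / Vd = 764 / 148 = 5.162 mg/L
k = ln2 / t½ = 0.693147 / 43.6 = 0.01590 h⁻¹
Fraction remaining after one interval: r = e^(−kτ) = e^(−0.01590 × 52.0) = 0.4374
Before dose 5, 4 doses have been given (aged 1τ, 2τ, 3τ, 4τ).
C_trough = C₀ × (r + r² + … + r^4) = C₀ × r(1−r^4)/(1−r)
        = 5.162 × 0.4374 × (1 − 0.03660) / (1 − 0.4374) = 3.866 mg/L

3.87 mg/L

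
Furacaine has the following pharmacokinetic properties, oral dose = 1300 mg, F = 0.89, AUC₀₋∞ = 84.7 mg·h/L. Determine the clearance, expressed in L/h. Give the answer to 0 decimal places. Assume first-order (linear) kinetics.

CL = F·Dose / AUC = 0.89 × 1300 / 84.7 = 13.66 L/h

14 L/h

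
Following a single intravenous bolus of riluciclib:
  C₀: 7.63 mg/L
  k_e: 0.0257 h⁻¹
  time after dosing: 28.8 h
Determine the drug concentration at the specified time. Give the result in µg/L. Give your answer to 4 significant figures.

3640 µg/L

C = C₀ · e^(−k·t) = 7.630 × e^(−0.02570 × 28.8)
  = 7.630 × 0.4770 = 3.640 mg/L
Convert: 3.640 mg/L × 1000 = 3640 µg/L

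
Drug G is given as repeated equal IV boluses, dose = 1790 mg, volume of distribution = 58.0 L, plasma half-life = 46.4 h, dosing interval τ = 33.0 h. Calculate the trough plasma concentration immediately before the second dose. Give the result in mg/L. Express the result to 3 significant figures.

18.9 mg/L

C₀ per dose = Dose / Vd = 1790 / 58.0 = 30.86 mg/L
k = ln2 / t½ = 0.693147 / 46.4 = 0.01494 h⁻¹
Fraction remaining after one interval: r = e^(−kτ) = e^(−0.01494 × 33.0) = 0.6108
Before dose 2, 1 dose has been given (aged 1τ).
C_trough = C₀ × r = 30.86 × 0.6108 = 18.85 mg/L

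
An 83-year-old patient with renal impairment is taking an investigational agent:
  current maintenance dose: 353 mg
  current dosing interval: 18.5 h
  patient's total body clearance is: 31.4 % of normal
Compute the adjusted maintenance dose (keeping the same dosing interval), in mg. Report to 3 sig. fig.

111 mg

To keep the same average steady-state level, dosing rate must scale with clearance.
CL ratio = 31.4 / 100 = 0.3140
New dose (same interval) = 353 × 0.3140 = 110.8 mg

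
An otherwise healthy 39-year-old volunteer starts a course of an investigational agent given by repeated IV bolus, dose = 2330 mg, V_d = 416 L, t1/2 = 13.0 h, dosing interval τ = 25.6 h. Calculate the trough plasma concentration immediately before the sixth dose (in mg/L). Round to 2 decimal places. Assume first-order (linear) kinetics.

1.92 mg/L

C₀ per dose = Dose / Vd = 2330 / 416 = 5.601 mg/L
k = ln2 / t½ = 0.693147 / 13.0 = 0.05332 h⁻¹
Fraction remaining after one interval: r = e^(−kτ) = e^(−0.05332 × 25.6) = 0.2554
Before dose 6, 5 doses have been given (aged 1τ, 2τ, 3τ, 4τ, 5τ).
C_trough = C₀ × (r + r² + … + r^5) = C₀ × r(1−r^5)/(1−r)
        = 5.601 × 0.2554 × (1 − 0.001087) / (1 − 0.2554) = 1.919 mg/L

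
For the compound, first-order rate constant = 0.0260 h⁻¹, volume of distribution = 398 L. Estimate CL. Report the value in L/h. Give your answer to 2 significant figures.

10 L/h

CL = k × Vd = 0.0260 × 398 = 10.35 L/h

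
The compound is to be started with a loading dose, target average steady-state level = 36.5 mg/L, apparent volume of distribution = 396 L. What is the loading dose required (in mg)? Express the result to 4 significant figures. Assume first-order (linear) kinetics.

LD = Css × Vd = 36.5 × 396 = 14450 mg

14450 mg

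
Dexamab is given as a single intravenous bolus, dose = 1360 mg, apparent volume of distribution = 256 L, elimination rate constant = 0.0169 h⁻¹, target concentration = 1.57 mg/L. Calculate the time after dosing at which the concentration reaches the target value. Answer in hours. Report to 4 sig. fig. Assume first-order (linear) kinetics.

72.13 h

C₀ = Dose / Vd = 1360 / 256 = 5.313 mg/L
t = ln(C₀ / C) / k = ln(5.313 / 1.57) / 0.01690
  = ln(3.384) / 0.01690 = 1.219 / 0.01690 = 72.13 h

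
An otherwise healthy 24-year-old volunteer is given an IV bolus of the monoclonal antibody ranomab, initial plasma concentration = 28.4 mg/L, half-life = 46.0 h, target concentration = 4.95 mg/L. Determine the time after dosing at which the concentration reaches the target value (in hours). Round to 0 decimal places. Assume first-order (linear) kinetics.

k = ln2 / t½ = 0.693147 / 46.0 = 0.01507 h⁻¹
t = ln(C₀ / C) / k = ln(28.40 / 4.95) / 0.01507
  = ln(5.737) / 0.01507 = 1.747 / 0.01507 = 115.9 h

116 h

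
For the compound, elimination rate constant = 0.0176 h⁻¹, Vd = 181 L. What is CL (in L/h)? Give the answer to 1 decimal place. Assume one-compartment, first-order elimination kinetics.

CL = k × Vd = 0.0176 × 181 = 3.186 L/h

3.2 L/h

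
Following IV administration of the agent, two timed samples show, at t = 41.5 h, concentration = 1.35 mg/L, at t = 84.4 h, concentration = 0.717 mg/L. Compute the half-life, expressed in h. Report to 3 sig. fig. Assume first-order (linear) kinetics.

47.0 h

k = ln(C₁/C₂) / (t₂ − t₁) = ln(1.35/0.717) / (84.4 − 41.5)
  = 0.6328 / 42.90 = 0.01475 h⁻¹
t½ = ln2 / k = 0.693147 / 0.01475 = 46.99 h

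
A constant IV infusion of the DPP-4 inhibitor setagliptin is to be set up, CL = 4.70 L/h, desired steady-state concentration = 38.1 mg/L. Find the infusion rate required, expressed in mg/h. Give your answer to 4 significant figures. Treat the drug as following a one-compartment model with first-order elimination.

179.1 mg/h

At steady state, infusion rate R₀ = Css × CL = 38.1 × 4.700 = 179.1 mg/h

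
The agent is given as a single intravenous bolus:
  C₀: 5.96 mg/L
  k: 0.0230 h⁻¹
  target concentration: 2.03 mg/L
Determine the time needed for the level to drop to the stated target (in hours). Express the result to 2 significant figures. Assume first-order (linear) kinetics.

t = ln(C₀ / C) / k = ln(5.960 / 2.03) / 0.02300
  = ln(2.936) / 0.02300 = 1.077 / 0.02300 = 46.83 h

47 h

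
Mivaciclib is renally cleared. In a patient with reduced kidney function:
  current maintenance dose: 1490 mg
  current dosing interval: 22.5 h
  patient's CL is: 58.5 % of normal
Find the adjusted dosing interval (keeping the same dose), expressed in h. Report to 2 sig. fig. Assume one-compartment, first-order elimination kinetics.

To keep the same average steady-state level, dosing rate must scale with clearance.
CL ratio = 58.5 / 100 = 0.5850
New interval (same dose) = 22.5 / 0.5850 = 38.46 h

38 h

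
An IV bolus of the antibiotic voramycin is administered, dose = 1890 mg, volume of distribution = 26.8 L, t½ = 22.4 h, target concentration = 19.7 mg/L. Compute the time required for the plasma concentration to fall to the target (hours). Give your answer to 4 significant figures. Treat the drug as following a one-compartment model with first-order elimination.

41.21 h

C₀ = Dose / Vd = 1890 / 26.8 = 70.52 mg/L
k = ln2 / t½ = 0.693147 / 22.4 = 0.03094 h⁻¹
t = ln(C₀ / C) / k = ln(70.52 / 19.7) / 0.03094
  = ln(3.580) / 0.03094 = 1.275 / 0.03094 = 41.21 h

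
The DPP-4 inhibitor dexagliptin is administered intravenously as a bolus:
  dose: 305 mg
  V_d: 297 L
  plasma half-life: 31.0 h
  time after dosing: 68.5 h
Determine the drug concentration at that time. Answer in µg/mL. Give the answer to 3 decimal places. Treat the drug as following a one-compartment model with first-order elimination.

C₀ = Dose / Vd = 305.0 / 297 = 1.027 mg/L
k = ln2 / t½ = 0.693147 / 31.0 = 0.02236 h⁻¹
C = C₀ · e^(−k·t) = 1.027 × e^(−0.02236 × 68.5)
  = 1.027 × 0.2162 = 0.2220 mg/L
(0.2220 mg/L = 0.2220 µg/mL)

0.222 µg/mL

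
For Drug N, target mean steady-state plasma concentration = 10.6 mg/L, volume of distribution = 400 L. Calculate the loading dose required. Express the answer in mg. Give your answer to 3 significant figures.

4240 mg

LD = Css × Vd = 10.6 × 400 = 4240 mg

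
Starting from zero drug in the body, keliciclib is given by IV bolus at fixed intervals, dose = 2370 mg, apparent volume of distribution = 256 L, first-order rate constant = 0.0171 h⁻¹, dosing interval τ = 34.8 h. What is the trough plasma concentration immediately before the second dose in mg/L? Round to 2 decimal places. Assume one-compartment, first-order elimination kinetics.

5.11 mg/L

C₀ per dose = Dose / Vd = 2370 / 256 = 9.258 mg/L
Fraction remaining after one interval: r = e^(−kτ) = e^(−0.01710 × 34.8) = 0.5515
Before dose 2, 1 dose has been given (aged 1τ).
C_trough = C₀ × r = 9.258 × 0.5515 = 5.106 mg/L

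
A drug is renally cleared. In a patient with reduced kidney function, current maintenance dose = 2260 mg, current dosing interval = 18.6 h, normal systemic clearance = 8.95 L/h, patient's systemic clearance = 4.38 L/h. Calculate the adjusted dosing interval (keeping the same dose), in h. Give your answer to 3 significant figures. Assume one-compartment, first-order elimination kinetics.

38.0 h

To keep the same average steady-state level, dosing rate must scale with clearance.
CL ratio = 4.38 / 8.95 = 0.4894
New interval (same dose) = 18.6 / 0.4894 = 38.01 h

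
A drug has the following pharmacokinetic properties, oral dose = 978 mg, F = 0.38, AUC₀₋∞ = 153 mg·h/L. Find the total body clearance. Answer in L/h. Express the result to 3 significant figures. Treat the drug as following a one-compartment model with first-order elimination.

CL = F·Dose / AUC = 0.38 × 978 / 153 = 2.429 L/h

2.43 L/h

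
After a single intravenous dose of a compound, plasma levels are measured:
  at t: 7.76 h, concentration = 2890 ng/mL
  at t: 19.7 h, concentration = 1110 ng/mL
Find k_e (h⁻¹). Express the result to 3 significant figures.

0.0801 h⁻¹

k = ln(C₁/C₂) / (t₂ − t₁) = ln(2890/1110) / (19.7 − 7.76)
  = 0.9569 / 11.94 = 0.08014 h⁻¹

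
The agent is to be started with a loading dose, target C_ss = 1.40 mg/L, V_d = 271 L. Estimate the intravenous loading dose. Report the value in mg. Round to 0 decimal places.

LD = Css × Vd = 1.40 × 271 = 379.4 mg

379 mg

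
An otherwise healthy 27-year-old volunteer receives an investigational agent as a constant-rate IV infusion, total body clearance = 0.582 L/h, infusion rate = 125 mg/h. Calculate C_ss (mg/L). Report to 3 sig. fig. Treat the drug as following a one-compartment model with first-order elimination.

At steady state Css = R₀ / CL = 125 / 0.5820 = 214.8 mg/L

215 mg/L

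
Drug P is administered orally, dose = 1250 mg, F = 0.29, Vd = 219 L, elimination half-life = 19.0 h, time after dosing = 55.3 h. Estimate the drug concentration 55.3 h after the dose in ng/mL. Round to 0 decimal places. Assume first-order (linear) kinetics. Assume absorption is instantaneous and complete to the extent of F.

220 ng/mL

Amount reaching circulation = F × Dose = 0.29 × 1250 = 362.5 mg
C₀ = F·Dose / Vd = 362.5 / 219 = 1.655 mg/L
k = ln2 / t½ = 0.693147 / 19.0 = 0.03648 h⁻¹
C = C₀ · e^(−k·t) = 1.655 × e^(−0.03648 × 55.3)
  = 1.655 × 0.1330 = 0.2201 mg/L
Convert: 0.2201 mg/L × 1000 = 220.1 ng/mL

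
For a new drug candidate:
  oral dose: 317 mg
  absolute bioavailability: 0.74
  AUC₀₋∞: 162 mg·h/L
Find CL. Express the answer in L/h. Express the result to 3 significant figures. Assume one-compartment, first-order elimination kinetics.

1.45 L/h

CL = F·Dose / AUC = 0.74 × 317 / 162 = 1.448 L/h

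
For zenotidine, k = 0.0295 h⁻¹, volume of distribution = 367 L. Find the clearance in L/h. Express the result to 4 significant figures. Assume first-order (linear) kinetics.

CL = k × Vd = 0.0295 × 367 = 10.83 L/h

10.83 L/h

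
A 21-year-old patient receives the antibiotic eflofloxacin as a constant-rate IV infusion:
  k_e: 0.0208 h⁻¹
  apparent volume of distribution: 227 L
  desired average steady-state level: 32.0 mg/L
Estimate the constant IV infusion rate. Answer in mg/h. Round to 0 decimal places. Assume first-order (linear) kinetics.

151 mg/h

CL = k × Vd = 0.02080 × 227 = 4.722 L/h
At steady state, infusion rate R₀ = Css × CL = 32.0 × 4.722 = 151.1 mg/h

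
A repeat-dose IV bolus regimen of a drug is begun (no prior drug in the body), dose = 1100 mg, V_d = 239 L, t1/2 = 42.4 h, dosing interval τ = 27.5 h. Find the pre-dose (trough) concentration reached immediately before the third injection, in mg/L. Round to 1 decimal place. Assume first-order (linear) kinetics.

4.8 mg/L

C₀ per dose = Dose / Vd = 1100 / 239 = 4.603 mg/L
k = ln2 / t½ = 0.693147 / 42.4 = 0.01635 h⁻¹
Fraction remaining after one interval: r = e^(−kτ) = e^(−0.01635 × 27.5) = 0.6379
Before dose 3, 2 doses have been given (aged 1τ, 2τ).
C_trough = C₀ × (r + r²) = 4.603 × (0.6379 + 0.4069) = 4.809 mg/L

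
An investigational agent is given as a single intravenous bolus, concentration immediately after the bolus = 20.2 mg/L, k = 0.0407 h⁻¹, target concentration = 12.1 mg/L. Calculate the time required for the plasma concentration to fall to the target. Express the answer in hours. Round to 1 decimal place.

t = ln(C₀ / C) / k = ln(20.20 / 12.1) / 0.04070
  = ln(1.669) / 0.04070 = 0.5122 / 0.04070 = 12.58 h

12.6 h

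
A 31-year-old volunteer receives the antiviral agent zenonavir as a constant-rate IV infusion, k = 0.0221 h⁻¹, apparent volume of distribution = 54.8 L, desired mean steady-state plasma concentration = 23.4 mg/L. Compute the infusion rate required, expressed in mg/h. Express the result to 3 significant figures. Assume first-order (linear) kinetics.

28.3 mg/h

CL = k × Vd = 0.02210 × 54.8 = 1.211 L/h
At steady state, infusion rate R₀ = Css × CL = 23.4 × 1.211 = 28.34 mg/h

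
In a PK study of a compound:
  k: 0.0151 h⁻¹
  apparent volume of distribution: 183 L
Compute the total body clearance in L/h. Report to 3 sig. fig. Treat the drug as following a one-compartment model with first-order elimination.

2.76 L/h

CL = k × Vd = 0.0151 × 183 = 2.763 L/h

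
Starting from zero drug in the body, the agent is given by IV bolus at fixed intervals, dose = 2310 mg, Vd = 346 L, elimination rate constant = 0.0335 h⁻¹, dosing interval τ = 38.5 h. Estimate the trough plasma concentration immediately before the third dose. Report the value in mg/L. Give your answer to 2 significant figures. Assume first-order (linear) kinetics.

2.3 mg/L

C₀ per dose = Dose / Vd = 2310 / 346 = 6.676 mg/L
Fraction remaining after one interval: r = e^(−kτ) = e^(−0.03350 × 38.5) = 0.2753
Before dose 3, 2 doses have been given (aged 1τ, 2τ).
C_trough = C₀ × (r + r²) = 6.676 × (0.2753 + 0.07579) = 2.344 mg/L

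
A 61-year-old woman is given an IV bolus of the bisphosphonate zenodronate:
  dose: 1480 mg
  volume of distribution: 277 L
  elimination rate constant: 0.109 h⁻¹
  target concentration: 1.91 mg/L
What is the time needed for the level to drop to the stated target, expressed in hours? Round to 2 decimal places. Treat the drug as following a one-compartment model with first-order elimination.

C₀ = Dose / Vd = 1480 / 277 = 5.343 mg/L
t = ln(C₀ / C) / k = ln(5.343 / 1.91) / 0.1090
  = ln(2.797) / 0.1090 = 1.029 / 0.1090 = 9.440 h

9.44 h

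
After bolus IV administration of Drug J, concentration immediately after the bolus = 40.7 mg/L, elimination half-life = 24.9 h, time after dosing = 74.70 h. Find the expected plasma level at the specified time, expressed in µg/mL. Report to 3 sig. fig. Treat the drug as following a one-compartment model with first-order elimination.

k = ln2 / t½ = 0.693147 / 24.9 = 0.02784 h⁻¹
t / t½ = 74.70 / 24.9 = 3 half-lives
C = C₀ × (1/2)^3 = 40.70 × 0.1250 = 5.088 mg/L
(5.088 mg/L = 5.088 µg/mL)

5.09 µg/mL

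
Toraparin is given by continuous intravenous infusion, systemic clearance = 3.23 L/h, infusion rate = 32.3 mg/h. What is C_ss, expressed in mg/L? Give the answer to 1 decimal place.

10.0 mg/L

At steady state Css = R₀ / CL = 32.3 / 3.230 = 10.00 mg/L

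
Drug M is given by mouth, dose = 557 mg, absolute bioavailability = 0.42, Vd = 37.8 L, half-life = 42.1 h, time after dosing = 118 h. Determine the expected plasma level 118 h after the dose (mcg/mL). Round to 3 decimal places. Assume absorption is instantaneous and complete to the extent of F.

Amount reaching circulation = F × Dose = 0.42 × 557.0 = 233.9 mg
C₀ = F·Dose / Vd = 233.9 / 37.8 = 6.188 mg/L
k = ln2 / t½ = 0.693147 / 42.1 = 0.01646 h⁻¹
C = C₀ · e^(−k·t) = 6.188 × e^(−0.01646 × 118)
  = 6.188 × 0.1434 = 0.8874 mg/L
(0.8874 mg/L = 0.8874 mcg/mL)

0.887 mcg/mL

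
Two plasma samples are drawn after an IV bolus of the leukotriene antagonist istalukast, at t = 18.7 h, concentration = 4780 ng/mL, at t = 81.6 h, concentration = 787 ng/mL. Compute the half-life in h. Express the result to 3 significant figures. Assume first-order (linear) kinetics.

k = ln(C₁/C₂) / (t₂ − t₁) = ln(4780/787) / (81.6 − 18.7)
  = 1.804 / 62.90 = 0.02868 h⁻¹
t½ = ln2 / k = 0.693147 / 0.02868 = 24.17 h

24.2 h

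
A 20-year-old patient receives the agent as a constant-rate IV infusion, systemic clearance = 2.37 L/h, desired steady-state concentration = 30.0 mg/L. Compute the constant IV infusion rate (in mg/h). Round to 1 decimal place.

At steady state, infusion rate R₀ = Css × CL = 30.0 × 2.370 = 71.10 mg/h

71.1 mg/h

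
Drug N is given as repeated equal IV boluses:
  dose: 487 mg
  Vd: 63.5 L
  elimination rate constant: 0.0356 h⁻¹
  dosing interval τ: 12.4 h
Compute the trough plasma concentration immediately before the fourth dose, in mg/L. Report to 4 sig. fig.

10.14 mg/L

C₀ per dose = Dose / Vd = 487 / 63.5 = 7.669 mg/L
Fraction remaining after one interval: r = e^(−kτ) = e^(−0.03560 × 12.4) = 0.6431
Before dose 4, 3 doses have been given (aged 1τ, 2τ, 3τ).
C_trough = C₀ × (r + r² + … + r^3) = C₀ × r(1−r^3)/(1−r)
        = 7.669 × 0.6431 × (1 − 0.2660) / (1 − 0.6431) = 10.14 mg/L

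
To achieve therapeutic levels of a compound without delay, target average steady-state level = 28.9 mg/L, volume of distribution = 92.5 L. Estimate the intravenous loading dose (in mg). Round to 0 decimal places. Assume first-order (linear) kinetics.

LD = Css × Vd = 28.9 × 92.5 = 2673 mg

2673 mg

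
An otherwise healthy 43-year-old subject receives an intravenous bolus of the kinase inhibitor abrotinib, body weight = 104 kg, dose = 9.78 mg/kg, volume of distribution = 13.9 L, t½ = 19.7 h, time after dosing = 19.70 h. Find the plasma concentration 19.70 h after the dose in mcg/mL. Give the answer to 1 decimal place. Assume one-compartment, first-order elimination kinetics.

Total dose = 9.78 × 104 = 1017 mg
C₀ = Dose / Vd = 1017 / 13.9 = 73.17 mg/L
k = ln2 / t½ = 0.693147 / 19.7 = 0.03519 h⁻¹
t / t½ = 19.70 / 19.7 = 1 half-lives
C = C₀ × (1/2)^1 = 73.17 × 0.5000 = 36.59 mg/L
(36.59 mg/L = 36.59 mcg/mL)

36.6 mcg/mL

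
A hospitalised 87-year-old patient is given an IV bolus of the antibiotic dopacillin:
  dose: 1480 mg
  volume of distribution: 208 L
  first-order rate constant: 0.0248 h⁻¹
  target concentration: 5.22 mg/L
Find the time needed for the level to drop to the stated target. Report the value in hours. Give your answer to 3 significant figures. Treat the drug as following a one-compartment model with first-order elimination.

12.5 h

C₀ = Dose / Vd = 1480 / 208 = 7.115 mg/L
t = ln(C₀ / C) / k = ln(7.115 / 5.22) / 0.02480
  = ln(1.363) / 0.02480 = 0.3097 / 0.02480 = 12.49 h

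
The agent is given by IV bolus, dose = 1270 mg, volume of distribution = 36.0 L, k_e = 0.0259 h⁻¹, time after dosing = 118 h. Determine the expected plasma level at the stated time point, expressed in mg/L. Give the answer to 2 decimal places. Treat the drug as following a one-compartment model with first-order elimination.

C₀ = Dose / Vd = 1270 / 36.0 = 35.28 mg/L
C = C₀ · e^(−k·t) = 35.28 × e^(−0.02590 × 118)
  = 35.28 × 0.04707 = 1.661 mg/L

1.66 mg/L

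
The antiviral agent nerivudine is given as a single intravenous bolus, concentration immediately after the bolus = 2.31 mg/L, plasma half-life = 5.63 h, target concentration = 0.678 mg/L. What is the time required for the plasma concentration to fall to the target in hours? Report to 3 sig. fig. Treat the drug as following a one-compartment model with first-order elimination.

k = ln2 / t½ = 0.693147 / 5.63 = 0.1231 h⁻¹
t = ln(C₀ / C) / k = ln(2.310 / 0.678) / 0.1231
  = ln(3.407) / 0.1231 = 1.226 / 0.1231 = 9.959 h

9.96 h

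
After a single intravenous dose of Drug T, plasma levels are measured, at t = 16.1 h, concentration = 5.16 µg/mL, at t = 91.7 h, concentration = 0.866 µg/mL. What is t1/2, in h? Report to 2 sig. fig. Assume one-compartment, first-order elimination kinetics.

k = ln(C₁/C₂) / (t₂ − t₁) = ln(5.16/0.866) / (91.7 − 16.1)
  = 1.785 / 75.60 = 0.02361 h⁻¹
t½ = ln2 / k = 0.693147 / 0.02361 = 29.36 h

29 h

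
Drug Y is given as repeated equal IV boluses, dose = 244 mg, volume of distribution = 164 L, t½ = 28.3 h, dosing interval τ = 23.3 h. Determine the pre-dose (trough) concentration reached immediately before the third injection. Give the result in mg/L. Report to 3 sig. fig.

C₀ per dose = Dose / Vd = 244 / 164 = 1.488 mg/L
k = ln2 / t½ = 0.693147 / 28.3 = 0.02449 h⁻¹
Fraction remaining after one interval: r = e^(−kτ) = e^(−0.02449 × 23.3) = 0.5652
Before dose 3, 2 doses have been given (aged 1τ, 2τ).
C_trough = C₀ × (r + r²) = 1.488 × (0.5652 + 0.3195) = 1.316 mg/L

1.32 mg/L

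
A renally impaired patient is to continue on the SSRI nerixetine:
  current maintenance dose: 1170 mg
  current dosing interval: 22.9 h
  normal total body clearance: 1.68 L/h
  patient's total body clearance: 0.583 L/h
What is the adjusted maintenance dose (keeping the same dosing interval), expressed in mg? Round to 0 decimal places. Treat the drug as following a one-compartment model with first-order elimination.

To keep the same average steady-state level, dosing rate must scale with clearance.
CL ratio = 0.583 / 1.68 = 0.3470
New dose (same interval) = 1170 × 0.3470 = 406.0 mg

406 mg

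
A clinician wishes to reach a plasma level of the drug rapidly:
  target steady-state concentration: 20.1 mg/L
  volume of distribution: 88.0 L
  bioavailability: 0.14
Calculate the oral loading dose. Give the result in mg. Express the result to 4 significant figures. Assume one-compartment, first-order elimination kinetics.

LD = Css × Vd / F = 20.1 × 88.0 / 0.14 = 12630 mg

12630 mg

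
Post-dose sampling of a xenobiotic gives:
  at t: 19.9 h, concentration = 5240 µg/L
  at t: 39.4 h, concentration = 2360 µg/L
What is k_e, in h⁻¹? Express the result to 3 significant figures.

k = ln(C₁/C₂) / (t₂ − t₁) = ln(5240/2360) / (39.4 − 19.9)
  = 0.7977 / 19.50 = 0.04091 h⁻¹

0.0409 h⁻¹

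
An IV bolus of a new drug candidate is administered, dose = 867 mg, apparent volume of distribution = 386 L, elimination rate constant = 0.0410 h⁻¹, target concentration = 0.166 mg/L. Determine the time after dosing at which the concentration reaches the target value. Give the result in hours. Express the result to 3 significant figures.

63.5 h

C₀ = Dose / Vd = 867.0 / 386 = 2.246 mg/L
t = ln(C₀ / C) / k = ln(2.246 / 0.166) / 0.04100
  = ln(13.53) / 0.04100 = 2.605 / 0.04100 = 63.54 h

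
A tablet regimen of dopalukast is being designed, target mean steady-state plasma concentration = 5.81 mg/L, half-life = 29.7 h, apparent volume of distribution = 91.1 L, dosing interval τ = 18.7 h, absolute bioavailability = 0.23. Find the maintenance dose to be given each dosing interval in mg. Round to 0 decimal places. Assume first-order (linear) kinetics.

k = ln2 / t½ = 0.693147 / 29.7 = 0.02334 h⁻¹
CL = k × Vd = 0.02334 × 91.1 = 2.126 L/h
At steady state, F × (Dose/τ) = Css × CL.
Dose = Css × CL × τ / F = 5.81 × 2.126 × 18.7 / 0.23 = 1004 mg

1004 mg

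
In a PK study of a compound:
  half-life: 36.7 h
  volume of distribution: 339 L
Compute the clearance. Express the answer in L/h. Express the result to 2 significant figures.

k = ln2 / t½ = 0.693147 / 36.7 = 0.01889 h⁻¹
CL = k × Vd = 0.01889 × 339 = 6.404 L/h

6.4 L/h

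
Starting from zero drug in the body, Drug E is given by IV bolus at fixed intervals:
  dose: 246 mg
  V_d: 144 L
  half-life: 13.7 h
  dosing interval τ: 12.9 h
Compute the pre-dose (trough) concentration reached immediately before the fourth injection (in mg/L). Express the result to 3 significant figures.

C₀ per dose = Dose / Vd = 246 / 144 = 1.708 mg/L
k = ln2 / t½ = 0.693147 / 13.7 = 0.05059 h⁻¹
Fraction remaining after one interval: r = e^(−kτ) = e^(−0.05059 × 12.9) = 0.5207
Before dose 4, 3 doses have been given (aged 1τ, 2τ, 3τ).
C_trough = C₀ × (r + r² + … + r^3) = C₀ × r(1−r^3)/(1−r)
        = 1.708 × 0.5207 × (1 − 0.1412) / (1 − 0.5207) = 1.594 mg/L

1.59 mg/L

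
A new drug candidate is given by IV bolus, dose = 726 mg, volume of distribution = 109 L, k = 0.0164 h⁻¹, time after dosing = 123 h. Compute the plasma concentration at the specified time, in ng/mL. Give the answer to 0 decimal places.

C₀ = Dose / Vd = 726.0 / 109 = 6.661 mg/L
C = C₀ · e^(−k·t) = 6.661 × e^(−0.01640 × 123)
  = 6.661 × 0.1330 = 0.8859 mg/L
Convert: 0.8859 mg/L × 1000 = 885.9 ng/mL

886 ng/mL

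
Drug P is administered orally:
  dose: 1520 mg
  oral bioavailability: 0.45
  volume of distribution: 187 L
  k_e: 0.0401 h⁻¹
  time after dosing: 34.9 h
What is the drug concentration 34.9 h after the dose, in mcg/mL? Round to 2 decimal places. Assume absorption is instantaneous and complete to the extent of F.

Amount reaching circulation = F × Dose = 0.45 × 1520 = 684.0 mg
C₀ = F·Dose / Vd = 684.0 / 187 = 3.658 mg/L
C = C₀ · e^(−k·t) = 3.658 × e^(−0.04010 × 34.9)
  = 3.658 × 0.2467 = 0.9024 mg/L
(0.9024 mg/L = 0.9024 mcg/mL)

0.90 mcg/mL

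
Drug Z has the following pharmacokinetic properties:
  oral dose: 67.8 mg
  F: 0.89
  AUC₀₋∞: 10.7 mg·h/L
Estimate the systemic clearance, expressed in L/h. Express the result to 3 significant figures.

CL = F·Dose / AUC = 0.89 × 67.8 / 10.7 = 5.639 L/h

5.64 L/h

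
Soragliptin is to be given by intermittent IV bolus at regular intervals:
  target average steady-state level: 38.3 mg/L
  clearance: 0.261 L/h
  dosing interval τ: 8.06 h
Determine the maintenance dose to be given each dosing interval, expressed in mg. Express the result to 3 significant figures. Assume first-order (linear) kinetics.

80.6 mg

At steady state, Dose/τ = Css × CL.
Dose = Css × CL × τ = 38.3 × 0.2610 × 8.06 = 80.57 mg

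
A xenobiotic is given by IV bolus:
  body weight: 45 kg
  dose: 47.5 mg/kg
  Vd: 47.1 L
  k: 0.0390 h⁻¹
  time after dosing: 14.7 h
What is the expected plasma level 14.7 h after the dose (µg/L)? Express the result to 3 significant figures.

25600 µg/L

Total dose = 47.5 × 45 = 2138 mg
C₀ = Dose / Vd = 2138 / 47.1 = 45.39 mg/L
C = C₀ · e^(−k·t) = 45.39 × e^(−0.03900 × 14.7)
  = 45.39 × 0.5637 = 25.59 mg/L
Convert: 25.59 mg/L × 1000 = 25590 µg/L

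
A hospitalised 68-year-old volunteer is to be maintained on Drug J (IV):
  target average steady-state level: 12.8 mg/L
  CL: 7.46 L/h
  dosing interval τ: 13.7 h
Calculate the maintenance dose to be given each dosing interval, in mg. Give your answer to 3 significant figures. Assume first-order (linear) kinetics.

1310 mg

At steady state, Dose/τ = Css × CL.
Dose = Css × CL × τ = 12.8 × 7.460 × 13.7 = 1308 mg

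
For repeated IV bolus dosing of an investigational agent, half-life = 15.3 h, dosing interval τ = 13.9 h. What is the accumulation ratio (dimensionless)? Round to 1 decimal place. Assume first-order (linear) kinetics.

k = ln2 / t½ = 0.693147 / 15.3 = 0.04530 h⁻¹
e^(−kτ) = e^(−0.04530 × 13.9) = 0.5328
Accumulation ratio R = 1 / (1 − e^(−kτ)) = 1 / (1 − 0.5328) = 2.140

2.1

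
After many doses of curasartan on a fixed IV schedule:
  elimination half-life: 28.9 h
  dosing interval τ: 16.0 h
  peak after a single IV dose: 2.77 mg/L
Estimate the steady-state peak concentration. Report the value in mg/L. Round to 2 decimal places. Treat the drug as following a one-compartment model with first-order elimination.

8.69 mg/L

k = ln2 / t½ = 0.693147 / 28.9 = 0.02398 h⁻¹
e^(−kτ) = e^(−0.02398 × 16.0) = 0.6813
Accumulation ratio R = 1 / (1 − e^(−kτ)) = 1 / (1 − 0.6813) = 3.138
Steady-state peak = C₀ × R = 2.77 × 3.138 = 8.692 mg/L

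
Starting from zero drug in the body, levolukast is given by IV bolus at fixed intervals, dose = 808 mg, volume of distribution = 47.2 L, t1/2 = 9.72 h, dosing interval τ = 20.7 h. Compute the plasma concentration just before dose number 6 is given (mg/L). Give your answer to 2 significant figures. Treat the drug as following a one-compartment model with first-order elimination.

C₀ per dose = Dose / Vd = 808 / 47.2 = 17.12 mg/L
k = ln2 / t½ = 0.693147 / 9.72 = 0.07131 h⁻¹
Fraction remaining after one interval: r = e^(−kτ) = e^(−0.07131 × 20.7) = 0.2285
Before dose 6, 5 doses have been given (aged 1τ, 2τ, 3τ, 4τ, 5τ).
C_trough = C₀ × (r + r² + … + r^5) = C₀ × r(1−r^5)/(1−r)
        = 17.12 × 0.2285 × (1 − 0.0006229) / (1 − 0.2285) = 5.067 mg/L

5.1 mg/L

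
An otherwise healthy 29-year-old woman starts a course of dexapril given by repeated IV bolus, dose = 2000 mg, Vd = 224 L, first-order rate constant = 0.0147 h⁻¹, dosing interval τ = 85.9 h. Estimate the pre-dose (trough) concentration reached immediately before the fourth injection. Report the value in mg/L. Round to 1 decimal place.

3.4 mg/L

C₀ per dose = Dose / Vd = 2000 / 224 = 8.929 mg/L
Fraction remaining after one interval: r = e^(−kτ) = e^(−0.01470 × 85.9) = 0.2829
Before dose 4, 3 doses have been given (aged 1τ, 2τ, 3τ).
C_trough = C₀ × (r + r² + … + r^3) = C₀ × r(1−r^3)/(1−r)
        = 8.929 × 0.2829 × (1 − 0.02264) / (1 − 0.2829) = 3.443 mg/L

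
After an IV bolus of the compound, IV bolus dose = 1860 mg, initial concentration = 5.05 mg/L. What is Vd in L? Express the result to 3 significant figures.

368 L

Vd = Dose / C₀ = 1860 / 5.05 = 368.3 L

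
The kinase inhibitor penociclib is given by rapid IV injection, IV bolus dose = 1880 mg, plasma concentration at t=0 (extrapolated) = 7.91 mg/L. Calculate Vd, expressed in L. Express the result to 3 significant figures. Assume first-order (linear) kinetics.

Vd = Dose / C₀ = 1880 / 7.91 = 237.7 L

238 L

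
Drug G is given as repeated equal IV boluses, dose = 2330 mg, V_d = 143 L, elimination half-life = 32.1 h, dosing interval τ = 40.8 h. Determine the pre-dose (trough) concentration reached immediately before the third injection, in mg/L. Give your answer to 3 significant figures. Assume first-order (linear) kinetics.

C₀ per dose = Dose / Vd = 2330 / 143 = 16.29 mg/L
k = ln2 / t½ = 0.693147 / 32.1 = 0.02159 h⁻¹
Fraction remaining after one interval: r = e^(−kτ) = e^(−0.02159 × 40.8) = 0.4144
Before dose 3, 2 doses have been given (aged 1τ, 2τ).
C_trough = C₀ × (r + r²) = 16.29 × (0.4144 + 0.1717) = 9.548 mg/L

9.55 mg/L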